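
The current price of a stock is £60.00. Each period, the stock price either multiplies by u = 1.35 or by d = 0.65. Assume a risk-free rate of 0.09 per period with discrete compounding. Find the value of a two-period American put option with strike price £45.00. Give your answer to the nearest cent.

£2.28

Risk-neutral probability p = (1 + 0.09 − 0.65)/(1.35 − 0.65) = 0.4400/0.7000 = 0.6286
Terminal stock prices: S_uu = 109.4, S_ud = 52.65, S_dd = 25.35
Terminal payoffs (K − S): max(-64.35, 0) = 0, max(-7.65, 0) = 0, max(19.65, 0) = 19.65
Node u (S = 81): continuation = 1/1.09·[0.6286·0.0000 + 0.3714·0.0000] = 0.0000; exercise value = 0.0000 ≤ continuation, so V_u = 0.0000
Node d (S = 39): continuation = 1/1.09·[0.6286·0.0000 + 0.3714·19.6500] = 6.6959; exercise value = 6.0000 ≤ continuation, so V_d = 6.6959
Node 0 (S = 60): continuation = 1/1.09·[0.6286·0.0000 + 0.3714·6.6959] = 2.2817; exercise value = 0.0000 ≤ continuation, so V_0 = 2.2817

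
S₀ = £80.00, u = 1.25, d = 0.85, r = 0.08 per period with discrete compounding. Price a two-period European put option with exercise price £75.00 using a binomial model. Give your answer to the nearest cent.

Risk-neutral probability p = (1 + 0.08 − 0.85)/(1.25 − 0.85) = 0.2300/0.4000 = 0.5750
Terminal stock prices: S_uu = 125, S_ud = 85, S_dd = 57.8
Terminal payoffs (K − S): max(-50, 0) = 0, max(-10, 0) = 0, max(17.2, 0) = 17.2
Node u (S = 100): V_u = 1/1.08·[0.5750·0.0000 + 0.4250·0.0000] = 0.0000
Node d (S = 68): V_d = 1/1.08·[0.5750·0.0000 + 0.4250·17.2000] = 6.7685
Node 0 (S = 80): V_0 = 1/1.08·[0.5750·0.0000 + 0.4250·6.7685] = 2.6635

£2.66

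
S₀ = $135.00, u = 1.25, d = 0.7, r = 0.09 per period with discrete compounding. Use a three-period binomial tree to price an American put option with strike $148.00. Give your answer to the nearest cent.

Risk-neutral probability p = (1 + 0.09 − 0.7)/(1.25 − 0.7) = 0.3900/0.5500 = 0.7091
Terminal stock prices: S_uuu = 263.7, S_uud = 147.7, S_udd = 82.69, S_ddd = 46.3
Terminal payoffs (K − S): max(-115.7, 0) = 0, max(0.3438, 0) = 0.3438, max(65.31, 0) = 65.31, max(101.7, 0) = 101.7
Node uu (S = 210.9): continuation = 1/1.09·[0.7091·0.0000 + 0.2909·0.3438] = 0.0917; exercise value = 0.0000 ≤ continuation, so V_uu = 0.0917
Node ud (S = 118.1): continuation = 1/1.09·[0.7091·0.3438 + 0.2909·65.3125] = 17.6548; exercise value = 29.8750 > continuation, so V_ud = 29.8750 (exercise)
Node dd (S = 66.15): continuation = 1/1.09·[0.7091·65.3125 + 0.2909·101.6950] = 69.6298; exercise value = 81.8500 > continuation, so V_dd = 81.8500 (exercise)
Node u (S = 168.8): continuation = 1/1.09·[0.7091·0.0917 + 0.2909·29.8750] = 8.0330; exercise value = 0.0000 ≤ continuation, so V_u = 8.0330
Node d (S = 94.5): continuation = 1/1.09·[0.7091·29.8750 + 0.2909·81.8500] = 41.2798; exercise value = 53.5000 > continuation, so V_d = 53.5000 (exercise)
Node 0 (S = 135): continuation = 1/1.09·[0.7091·8.0330 + 0.2909·53.5000] = 19.5044; exercise value = 13.0000 ≤ continuation, so V_0 = 19.5044

$19.50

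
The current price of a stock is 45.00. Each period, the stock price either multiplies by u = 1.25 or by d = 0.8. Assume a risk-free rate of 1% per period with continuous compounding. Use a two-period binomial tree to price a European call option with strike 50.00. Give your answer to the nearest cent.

4.34

Risk-neutral probability p = (e^0.01 − 0.8)/(1.25 − 0.8) = 0.2101/0.4500 = 0.4668
Terminal stock prices: S_uu = 70.31, S_ud = 45, S_dd = 28.8
Terminal payoffs (S − K): max(20.31, 0) = 20.31, max(-5, 0) = 0, max(-21.2, 0) = 0
Node u (S = 56.25): V_u = e^(−0.01)·[0.4668·20.3125 + 0.5332·0.0000] = 9.3871
Node d (S = 36): V_d = e^(−0.01)·[0.4668·0.0000 + 0.5332·0.0000] = 0.0000
Node 0 (S = 45): V_0 = e^(−0.01)·[0.4668·9.3871 + 0.5332·0.0000] = 4.3381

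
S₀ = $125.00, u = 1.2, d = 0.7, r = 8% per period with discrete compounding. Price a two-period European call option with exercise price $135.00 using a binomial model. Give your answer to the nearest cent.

Risk-neutral probability p = (1 + 0.08 − 0.7)/(1.2 − 0.7) = 0.3800/0.5000 = 0.7600
Terminal stock prices: S_uu = 180, S_ud = 105, S_dd = 61.25
Terminal payoffs (S − K): max(45, 0) = 45, max(-30, 0) = 0, max(-73.75, 0) = 0
Node u (S = 150): V_u = 1/1.08·[0.7600·45.0000 + 0.2400·0.0000] = 31.6667
Node d (S = 87.5): V_d = 1/1.08·[0.7600·0.0000 + 0.2400·0.0000] = 0.0000
Node 0 (S = 125): V_0 = 1/1.08·[0.7600·31.6667 + 0.2400·0.0000] = 22.2840

$22.28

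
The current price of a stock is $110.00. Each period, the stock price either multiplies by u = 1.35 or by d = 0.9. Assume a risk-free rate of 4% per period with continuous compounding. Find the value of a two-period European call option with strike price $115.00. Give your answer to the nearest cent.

$15.13

Risk-neutral probability p = (e^0.04 − 0.9)/(1.35 − 0.9) = 0.1408/0.4500 = 0.3129
Terminal stock prices: S_uu = 200.5, S_ud = 133.7, S_dd = 89.1
Terminal payoffs (S − K): max(85.48, 0) = 85.48, max(18.65, 0) = 18.65, max(-25.9, 0) = 0
Node u (S = 148.5): V_u = e^(−0.04)·[0.3129·85.4750 + 0.6871·18.6500] = 38.0092
Node d (S = 99): V_d = e^(−0.04)·[0.3129·18.6500 + 0.6871·0.0000] = 5.6070
Node 0 (S = 110): V_0 = e^(−0.04)·[0.3129·38.0092 + 0.6871·5.6070] = 15.1287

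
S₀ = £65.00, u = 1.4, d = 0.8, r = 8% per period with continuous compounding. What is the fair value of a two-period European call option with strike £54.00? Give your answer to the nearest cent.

£21.93

Risk-neutral probability p = (e^0.08 − 0.8)/(1.4 − 0.8) = 0.2833/0.6000 = 0.4721
Terminal stock prices: S_uu = 127.4, S_ud = 72.8, S_dd = 41.6
Terminal payoffs (S − K): max(73.4, 0) = 73.4, max(18.8, 0) = 18.8, max(-12.4, 0) = 0
Node u (S = 91): V_u = e^(−0.08)·[0.4721·73.4000 + 0.5279·18.8000] = 41.1517
Node d (S = 52): V_d = e^(−0.08)·[0.4721·18.8000 + 0.5279·0.0000] = 8.1939
Node 0 (S = 65): V_0 = e^(−0.08)·[0.4721·41.1517 + 0.5279·8.1939] = 21.9284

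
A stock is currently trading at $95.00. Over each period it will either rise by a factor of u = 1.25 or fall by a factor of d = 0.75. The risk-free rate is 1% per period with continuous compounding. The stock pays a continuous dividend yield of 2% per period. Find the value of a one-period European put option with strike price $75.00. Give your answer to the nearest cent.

Per-period risk-free factor R = e^0.01 = 1.0101; dividend-adjusted growth = e^(0.01−0.02) = 0.9900.
Risk-neutral probability p = (0.9900 − 0.75)/(1.25 − 0.75) = 0.2400/0.5000 = 0.4801
Terminal stock prices: S_u = 118.8, S_d = 71.25
Terminal payoffs (K − S): max(-43.75, 0) = 0, max(3.75, 0) = 3.75
Node 0 (S = 95): V_0 = e^(−0.01)·[0.4801·0.0000 + 0.5199·3.7500] = 1.9302

$1.93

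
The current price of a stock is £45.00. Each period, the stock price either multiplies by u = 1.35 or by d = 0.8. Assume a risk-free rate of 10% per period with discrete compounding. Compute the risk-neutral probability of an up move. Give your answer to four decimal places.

p = 0.5455

Risk-neutral probability p = (1 + 0.1 − 0.8)/(1.35 − 0.8) = 0.3000/0.5500 = 0.5455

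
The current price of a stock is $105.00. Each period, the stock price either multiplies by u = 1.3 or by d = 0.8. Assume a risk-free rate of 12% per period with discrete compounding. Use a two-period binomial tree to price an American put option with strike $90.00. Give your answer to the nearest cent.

Risk-neutral probability p = (1 + 0.12 − 0.8)/(1.3 − 0.8) = 0.3200/0.5000 = 0.6400
Terminal stock prices: S_uu = 177.5, S_ud = 109.2, S_dd = 67.2
Terminal payoffs (K − S): max(-87.45, 0) = 0, max(-19.2, 0) = 0, max(22.8, 0) = 22.8
Node u (S = 136.5): continuation = 1/1.12·[0.6400·0.0000 + 0.3600·0.0000] = 0.0000; exercise value = 0.0000 ≤ continuation, so V_u = 0.0000
Node d (S = 84): continuation = 1/1.12·[0.6400·0.0000 + 0.3600·22.8000] = 7.3286; exercise value = 6.0000 ≤ continuation, so V_d = 7.3286
Node 0 (S = 105): continuation = 1/1.12·[0.6400·0.0000 + 0.3600·7.3286] = 2.3556; exercise value = 0.0000 ≤ continuation, so V_0 = 2.3556

$2.36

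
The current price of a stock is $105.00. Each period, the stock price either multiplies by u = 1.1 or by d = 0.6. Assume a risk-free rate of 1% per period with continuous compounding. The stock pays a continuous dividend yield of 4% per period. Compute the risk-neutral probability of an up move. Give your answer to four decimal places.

Per-period risk-free factor R = e^0.01 = 1.0101; dividend-adjusted growth = e^(0.01−0.04) = 0.9704.
Risk-neutral probability p = (0.9704 − 0.6)/(1.1 − 0.6) = 0.3704/0.5000 = 0.7409

p = 0.7409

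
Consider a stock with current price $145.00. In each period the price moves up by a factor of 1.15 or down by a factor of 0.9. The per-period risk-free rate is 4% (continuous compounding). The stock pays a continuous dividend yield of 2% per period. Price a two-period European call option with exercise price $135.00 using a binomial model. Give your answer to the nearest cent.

Per-period risk-free factor R = e^0.04 = 1.0408; dividend-adjusted growth = e^(0.04−0.02) = 1.0202.
Risk-neutral probability p = (1.0202 − 0.9)/(1.15 − 0.9) = 0.1202/0.2500 = 0.4808
Terminal stock prices: S_uu = 191.8, S_ud = 150.1, S_dd = 117.5
Terminal payoffs (S − K): max(56.76, 0) = 56.76, max(15.08, 0) = 15.08, max(-17.55, 0) = 0
Node u (S = 166.8): V_u = e^(−0.04)·[0.4808·56.7625 + 0.5192·15.0750] = 33.7416
Node d (S = 130.5): V_d = e^(−0.04)·[0.4808·15.0750 + 0.5192·0.0000] = 6.9639
Node 0 (S = 145): V_0 = e^(−0.04)·[0.4808·33.7416 + 0.5192·6.9639] = 19.0609

$19.06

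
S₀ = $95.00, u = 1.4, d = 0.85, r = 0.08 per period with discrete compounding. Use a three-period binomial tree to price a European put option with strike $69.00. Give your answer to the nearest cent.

$1.67

Risk-neutral probability p = (1 + 0.08 − 0.85)/(1.4 − 0.85) = 0.2300/0.5500 = 0.4182
Terminal stock prices: S_uuu = 260.7, S_uud = 158.3, S_udd = 96.09, S_ddd = 58.34
Terminal payoffs (K − S): max(-191.7, 0) = 0, max(-89.27, 0) = 0, max(-27.09, 0) = 0, max(10.66, 0) = 10.66
Node uu (S = 186.2): V_uu = 1/1.08·[0.4182·0.0000 + 0.5818·0.0000] = 0.0000
Node ud (S = 113): V_ud = 1/1.08·[0.4182·0.0000 + 0.5818·0.0000] = 0.0000
Node dd (S = 68.64): V_dd = 1/1.08·[0.4182·0.0000 + 0.5818·10.6581] = 5.7418
Node u (S = 133): V_u = 1/1.08·[0.4182·0.0000 + 0.5818·0.0000] = 0.0000
Node d (S = 80.75): V_d = 1/1.08·[0.4182·0.0000 + 0.5818·5.7418] = 3.0932
Node 0 (S = 95): V_0 = 1/1.08·[0.4182·0.0000 + 0.5818·3.0932] = 1.6664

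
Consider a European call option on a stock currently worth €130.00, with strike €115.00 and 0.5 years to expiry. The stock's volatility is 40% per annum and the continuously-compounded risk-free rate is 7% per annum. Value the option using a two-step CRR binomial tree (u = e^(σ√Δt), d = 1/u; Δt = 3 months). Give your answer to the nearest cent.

CRR parameters: u = e^(σ√Δt) = e^(0.4·√0.25) = 1.2214, d = 1/u = 0.8187
Per-period rate: rΔt = 0.07·0.25 = 0.0175, so R = e^0.0175 = 1.0177
Risk-neutral probability p = (e^0.0175 − 0.8187)/(1.2214 − 0.8187) = 0.1989/0.4027 = 0.4940
Terminal stock prices: S_uu = 193.9, S_ud = 130, S_dd = 87.14
Terminal payoffs (S − K): max(78.94, 0) = 78.94, max(15, 0) = 15, max(-27.86, 0) = 0
Node u (S = 158.8): V_u = e^(−0.0175)·[0.4940·78.9372 + 0.5060·15.0000] = 45.7774
Node d (S = 106.4): V_d = e^(−0.0175)·[0.4940·15.0000 + 0.5060·0.0000] = 7.2816
Node 0 (S = 130): V_0 = e^(−0.0175)·[0.4940·45.7774 + 0.5060·7.2816] = 25.8426

€25.84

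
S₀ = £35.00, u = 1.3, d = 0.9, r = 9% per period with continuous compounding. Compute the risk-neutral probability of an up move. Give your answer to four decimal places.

p = 0.4854

Risk-neutral probability p = (e^0.09 − 0.9)/(1.3 − 0.9) = 0.1942/0.4000 = 0.4854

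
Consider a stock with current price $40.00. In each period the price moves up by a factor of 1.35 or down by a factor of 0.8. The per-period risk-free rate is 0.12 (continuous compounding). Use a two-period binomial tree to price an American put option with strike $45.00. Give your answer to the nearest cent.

Risk-neutral probability p = (e^0.12 − 0.8)/(1.35 − 0.8) = 0.3275/0.5500 = 0.5954
Terminal stock prices: S_uu = 72.9, S_ud = 43.2, S_dd = 25.6
Terminal payoffs (K − S): max(-27.9, 0) = 0, max(1.8, 0) = 1.8, max(19.4, 0) = 19.4
Node u (S = 54): continuation = e^(−0.12)·[0.5954·0.0000 + 0.4046·1.8000] = 0.6458; exercise value = 0.0000 ≤ continuation, so V_u = 0.6458
Node d (S = 32): continuation = e^(−0.12)·[0.5954·1.8000 + 0.4046·19.4000] = 7.9114; exercise value = 13.0000 > continuation, so V_d = 13.0000 (exercise)
Node 0 (S = 40): continuation = e^(−0.12)·[0.5954·0.6458 + 0.4046·13.0000] = 5.0055; exercise value = 5.0000 ≤ continuation, so V_0 = 5.0055

$5.01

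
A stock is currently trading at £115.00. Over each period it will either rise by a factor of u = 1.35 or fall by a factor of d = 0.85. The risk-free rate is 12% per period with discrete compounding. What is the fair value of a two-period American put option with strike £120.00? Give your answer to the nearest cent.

£9.14

Risk-neutral probability p = (1 + 0.12 − 0.85)/(1.35 − 0.85) = 0.2700/0.5000 = 0.5400
Terminal stock prices: S_uu = 209.6, S_ud = 132, S_dd = 83.09
Terminal payoffs (K − S): max(-89.59, 0) = 0, max(-11.96, 0) = 0, max(36.91, 0) = 36.91
Node u (S = 155.2): continuation = 1/1.12·[0.5400·0.0000 + 0.4600·0.0000] = 0.0000; exercise value = 0.0000 ≤ continuation, so V_u = 0.0000
Node d (S = 97.75): continuation = 1/1.12·[0.5400·0.0000 + 0.4600·36.9125] = 15.1605; exercise value = 22.2500 > continuation, so V_d = 22.2500 (exercise)
Node 0 (S = 115): continuation = 1/1.12·[0.5400·0.0000 + 0.4600·22.2500] = 9.1384; exercise value = 5.0000 ≤ continuation, so V_0 = 9.1384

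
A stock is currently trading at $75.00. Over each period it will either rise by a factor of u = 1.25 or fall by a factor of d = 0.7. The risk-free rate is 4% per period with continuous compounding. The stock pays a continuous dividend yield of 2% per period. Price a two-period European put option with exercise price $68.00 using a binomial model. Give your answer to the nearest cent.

Per-period risk-free factor R = e^0.04 = 1.0408; dividend-adjusted growth = e^(0.04−0.02) = 1.0202.
Risk-neutral probability p = (1.0202 − 0.7)/(1.25 − 0.7) = 0.3202/0.5500 = 0.5822
Terminal stock prices: S_uu = 117.2, S_ud = 65.62, S_dd = 36.75
Terminal payoffs (K − S): max(-49.19, 0) = 0, max(2.375, 0) = 2.375, max(31.25, 0) = 31.25
Node u (S = 93.75): V_u = e^(−0.04)·[0.5822·0.0000 + 0.4178·2.3750] = 0.9534
Node d (S = 52.5): V_d = e^(−0.04)·[0.5822·2.3750 + 0.4178·31.2500] = 13.8733
Node 0 (S = 75): V_0 = e^(−0.04)·[0.5822·0.9534 + 0.4178·13.8733] = 6.1025

$6.10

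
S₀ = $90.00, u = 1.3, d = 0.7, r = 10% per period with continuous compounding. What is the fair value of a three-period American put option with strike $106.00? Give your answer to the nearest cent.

$16.96

Risk-neutral probability p = (e^0.1 − 0.7)/(1.3 − 0.7) = 0.4052/0.6000 = 0.6753
Terminal stock prices: S_uuu = 197.7, S_uud = 106.5, S_udd = 57.33, S_ddd = 30.87
Terminal payoffs (K − S): max(-91.73, 0) = 0, max(-0.47, 0) = 0, max(48.67, 0) = 48.67, max(75.13, 0) = 75.13
Node uu (S = 152.1): continuation = e^(−0.1)·[0.6753·0.0000 + 0.3247·0.0000] = 0.0000; exercise value = 0.0000 ≤ continuation, so V_uu = 0.0000
Node ud (S = 81.9): continuation = e^(−0.1)·[0.6753·0.0000 + 0.3247·48.6700] = 14.2999; exercise value = 24.1000 > continuation, so V_ud = 24.1000 (exercise)
Node dd (S = 44.1): continuation = e^(−0.1)·[0.6753·48.6700 + 0.3247·75.1300] = 51.8128; exercise value = 61.9000 > continuation, so V_dd = 61.9000 (exercise)
Node u (S = 117): continuation = e^(−0.1)·[0.6753·0.0000 + 0.3247·24.1000] = 7.0809; exercise value = 0.0000 ≤ continuation, so V_u = 7.0809
Node d (S = 63): continuation = e^(−0.1)·[0.6753·24.1000 + 0.3247·61.9000] = 32.9128; exercise value = 43.0000 > continuation, so V_d = 43.0000 (exercise)
Node 0 (S = 90): continuation = e^(−0.1)·[0.6753·7.0809 + 0.3247·43.0000] = 16.9606; exercise value = 16.0000 ≤ continuation, so V_0 = 16.9606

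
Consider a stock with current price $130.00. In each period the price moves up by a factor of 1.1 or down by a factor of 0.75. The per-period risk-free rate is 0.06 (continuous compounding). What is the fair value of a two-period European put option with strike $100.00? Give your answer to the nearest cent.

Risk-neutral probability p = (e^0.06 − 0.75)/(1.1 − 0.75) = 0.3118/0.3500 = 0.8910
Terminal stock prices: S_uu = 157.3, S_ud = 107.2, S_dd = 73.12
Terminal payoffs (K − S): max(-57.3, 0) = 0, max(-7.25, 0) = 0, max(26.88, 0) = 26.88
Node u (S = 143): V_u = e^(−0.06)·[0.8910·0.0000 + 0.1090·0.0000] = 0.0000
Node d (S = 97.5): V_d = e^(−0.06)·[0.8910·0.0000 + 0.1090·26.8750] = 2.7598
Node 0 (S = 130): V_0 = e^(−0.06)·[0.8910·0.0000 + 0.1090·2.7598] = 0.2834

$0.28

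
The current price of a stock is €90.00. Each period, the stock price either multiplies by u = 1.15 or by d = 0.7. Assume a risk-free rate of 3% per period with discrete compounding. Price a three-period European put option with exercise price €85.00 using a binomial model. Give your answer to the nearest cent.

Risk-neutral probability p = (1 + 0.03 − 0.7)/(1.15 − 0.7) = 0.3300/0.4500 = 0.7333
Terminal stock prices: S_uuu = 136.9, S_uud = 83.32, S_udd = 50.71, S_ddd = 30.87
Terminal payoffs (K − S): max(-51.88, 0) = 0, max(1.683, 0) = 1.683, max(34.29, 0) = 34.29, max(54.13, 0) = 54.13
Node uu (S = 119): V_uu = 1/1.03·[0.7333·0.0000 + 0.2667·1.6825] = 0.4356
Node ud (S = 72.45): V_ud = 1/1.03·[0.7333·1.6825 + 0.2667·34.2850] = 10.0743
Node dd (S = 44.1): V_dd = 1/1.03·[0.7333·34.2850 + 0.2667·54.1300] = 38.4243
Node u (S = 103.5): V_u = 1/1.03·[0.7333·0.4356 + 0.2667·10.0743] = 2.9184
Node d (S = 63): V_d = 1/1.03·[0.7333·10.0743 + 0.2667·38.4243] = 17.1207
Node 0 (S = 90): V_0 = 1/1.03·[0.7333·2.9184 + 0.2667·17.1207] = 6.5103

€6.51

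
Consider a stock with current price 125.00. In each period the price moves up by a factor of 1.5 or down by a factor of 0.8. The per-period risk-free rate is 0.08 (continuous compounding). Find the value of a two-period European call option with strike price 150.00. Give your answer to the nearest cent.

Risk-neutral probability p = (e^0.08 − 0.8)/(1.5 − 0.8) = 0.2833/0.7000 = 0.4047
Terminal stock prices: S_uu = 281.2, S_ud = 150, S_dd = 80
Terminal payoffs (S − K): max(131.2, 0) = 131.2, max(0, 0) = 0, max(-70, 0) = 0
Node u (S = 187.5): V_u = e^(−0.08)·[0.4047·131.2500 + 0.5953·0.0000] = 49.0325
Node d (S = 100): V_d = e^(−0.08)·[0.4047·0.0000 + 0.5953·0.0000] = 0.0000
Node 0 (S = 125): V_0 = e^(−0.08)·[0.4047·49.0325 + 0.5953·0.0000] = 18.3176

18.32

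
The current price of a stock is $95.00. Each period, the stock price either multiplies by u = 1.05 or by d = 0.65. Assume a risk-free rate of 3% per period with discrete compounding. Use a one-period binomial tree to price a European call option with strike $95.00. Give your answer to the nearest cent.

Risk-neutral probability p = (1 + 0.03 − 0.65)/(1.05 − 0.65) = 0.3800/0.4000 = 0.9500
Terminal stock prices: S_u = 99.75, S_d = 61.75
Terminal payoffs (S − K): max(4.75, 0) = 4.75, max(-33.25, 0) = 0
Node 0 (S = 95): V_0 = 1/1.03·[0.9500·4.7500 + 0.0500·0.0000] = 4.3811

$4.38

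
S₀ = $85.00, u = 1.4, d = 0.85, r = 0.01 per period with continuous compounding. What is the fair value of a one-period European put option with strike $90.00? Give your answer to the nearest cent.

$12.46

Risk-neutral probability p = (e^0.01 − 0.85)/(1.4 − 0.85) = 0.1601/0.5500 = 0.2910
Terminal stock prices: S_u = 119, S_d = 72.25
Terminal payoffs (K − S): max(-29, 0) = 0, max(17.75, 0) = 17.75
Node 0 (S = 85): V_0 = e^(−0.01)·[0.2910·0.0000 + 0.7090·17.7500] = 12.4595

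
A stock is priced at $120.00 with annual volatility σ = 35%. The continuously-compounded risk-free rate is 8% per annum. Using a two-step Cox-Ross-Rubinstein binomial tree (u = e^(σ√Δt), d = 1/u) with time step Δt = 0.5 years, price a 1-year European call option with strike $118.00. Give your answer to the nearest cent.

$20.61

CRR parameters: u = e^(σ√Δt) = e^(0.35·√0.5) = 1.2808, d = 1/u = 0.7808
Per-period rate: rΔt = 0.08·0.5 = 0.04, so R = e^0.04 = 1.0408
Risk-neutral probability p = (e^0.04 − 0.7808)/(1.2808 − 0.7808) = 0.2601/0.5000 = 0.5201
Terminal stock prices: S_uu = 196.9, S_ud = 120, S_dd = 73.15
Terminal payoffs (S − K): max(78.85, 0) = 78.85, max(2, 0) = 2, max(-44.85, 0) = 0
Node u (S = 153.7): V_u = e^(−0.04)·[0.5201·78.8548 + 0.4799·2.0000] = 40.3232
Node d (S = 93.69): V_d = e^(−0.04)·[0.5201·2.0000 + 0.4799·0.0000] = 0.9993
Node 0 (S = 120): V_0 = e^(−0.04)·[0.5201·40.3232 + 0.4799·0.9993] = 20.6089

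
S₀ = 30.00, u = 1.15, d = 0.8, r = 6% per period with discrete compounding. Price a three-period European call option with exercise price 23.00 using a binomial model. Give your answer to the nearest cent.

10.91

Risk-neutral probability p = (1 + 0.06 − 0.8)/(1.15 − 0.8) = 0.2600/0.3500 = 0.7429
Terminal stock prices: S_uuu = 45.63, S_uud = 31.74, S_udd = 22.08, S_ddd = 15.36
Terminal payoffs (S − K): max(22.63, 0) = 22.63, max(8.74, 0) = 8.74, max(-0.92, 0) = 0, max(-7.64, 0) = 0
Node uu (S = 39.67): V_uu = 1/1.06·[0.7429·22.6262 + 0.2571·8.7400] = 17.9769
Node ud (S = 27.6): V_ud = 1/1.06·[0.7429·8.7400 + 0.2571·0.0000] = 6.1251
Node dd (S = 19.2): V_dd = 1/1.06·[0.7429·0.0000 + 0.2571·0.0000] = 0.0000
Node u (S = 34.5): V_u = 1/1.06·[0.7429·17.9769 + 0.2571·6.1251] = 14.0842
Node d (S = 24): V_d = 1/1.06·[0.7429·6.1251 + 0.2571·0.0000] = 4.2925
Node 0 (S = 30): V_0 = 1/1.06·[0.7429·14.0842 + 0.2571·4.2925] = 10.9117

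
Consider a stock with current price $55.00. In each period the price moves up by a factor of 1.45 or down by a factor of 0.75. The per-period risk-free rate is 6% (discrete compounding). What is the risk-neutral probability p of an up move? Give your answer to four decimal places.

Risk-neutral probability p = (1 + 0.06 − 0.75)/(1.45 − 0.75) = 0.3100/0.7000 = 0.4429

p = 0.4429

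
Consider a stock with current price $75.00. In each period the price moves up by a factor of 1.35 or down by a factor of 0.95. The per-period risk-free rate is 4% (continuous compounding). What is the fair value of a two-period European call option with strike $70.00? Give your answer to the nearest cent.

Risk-neutral probability p = (e^0.04 − 0.95)/(1.35 − 0.95) = 0.0908/0.4000 = 0.2270
Terminal stock prices: S_uu = 136.7, S_ud = 96.19, S_dd = 67.69
Terminal payoffs (S − K): max(66.69, 0) = 66.69, max(26.19, 0) = 26.19, max(-2.312, 0) = 0
Node u (S = 101.2): V_u = e^(−0.04)·[0.2270·66.6875 + 0.7730·26.1875] = 33.9947
Node d (S = 71.25): V_d = e^(−0.04)·[0.2270·26.1875 + 0.7730·0.0000] = 5.7122
Node 0 (S = 75): V_0 = e^(−0.04)·[0.2270·33.9947 + 0.7730·5.7122] = 11.6573

$11.66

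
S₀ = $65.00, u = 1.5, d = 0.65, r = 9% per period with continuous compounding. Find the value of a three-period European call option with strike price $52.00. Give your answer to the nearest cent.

Risk-neutral probability p = (e^0.09 − 0.65)/(1.5 − 0.65) = 0.4442/0.8500 = 0.5226
Terminal stock prices: S_uuu = 219.4, S_uud = 95.06, S_udd = 41.19, S_ddd = 17.85
Terminal payoffs (S − K): max(167.4, 0) = 167.4, max(43.06, 0) = 43.06, max(-10.81, 0) = 0, max(-34.15, 0) = 0
Node uu (S = 146.2): V_uu = e^(−0.09)·[0.5226·167.3750 + 0.4774·43.0625] = 98.7256
Node ud (S = 63.38): V_ud = e^(−0.09)·[0.5226·43.0625 + 0.4774·0.0000] = 20.5659
Node dd (S = 27.46): V_dd = e^(−0.09)·[0.5226·0.0000 + 0.4774·0.0000] = 0.0000
Node u (S = 97.5): V_u = e^(−0.09)·[0.5226·98.7256 + 0.4774·20.5659] = 56.1235
Node d (S = 42.25): V_d = e^(−0.09)·[0.5226·20.5659 + 0.4774·0.0000] = 9.8219
Node 0 (S = 65): V_0 = e^(−0.09)·[0.5226·56.1235 + 0.4774·9.8219] = 31.0893

$31.09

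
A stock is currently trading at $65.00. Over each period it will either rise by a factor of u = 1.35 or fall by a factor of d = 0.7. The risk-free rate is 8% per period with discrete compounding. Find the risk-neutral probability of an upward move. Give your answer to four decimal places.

Risk-neutral probability p = (1 + 0.08 − 0.7)/(1.35 − 0.7) = 0.3800/0.6500 = 0.5846

p = 0.5846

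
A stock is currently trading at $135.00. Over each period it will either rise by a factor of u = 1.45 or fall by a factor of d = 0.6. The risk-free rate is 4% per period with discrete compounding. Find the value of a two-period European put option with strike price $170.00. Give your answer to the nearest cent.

Risk-neutral probability p = (1 + 0.04 − 0.6)/(1.45 − 0.6) = 0.4400/0.8500 = 0.5176
Terminal stock prices: S_uu = 283.8, S_ud = 117.4, S_dd = 48.6
Terminal payoffs (K − S): max(-113.8, 0) = 0, max(52.55, 0) = 52.55, max(121.4, 0) = 121.4
Node u (S = 195.8): V_u = 1/1.04·[0.5176·0.0000 + 0.4824·52.5500] = 24.3727
Node d (S = 81): V_d = 1/1.04·[0.5176·52.5500 + 0.4824·121.4000] = 82.4615
Node 0 (S = 135): V_0 = 1/1.04·[0.5176·24.3727 + 0.4824·82.4615] = 50.3770

$50.38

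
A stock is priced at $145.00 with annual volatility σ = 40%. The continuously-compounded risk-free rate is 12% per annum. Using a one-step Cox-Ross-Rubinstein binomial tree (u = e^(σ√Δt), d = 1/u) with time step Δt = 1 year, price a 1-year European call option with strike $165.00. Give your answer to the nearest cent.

CRR parameters: u = e^(σ√Δt) = e^(0.4·√1) = 1.4918, d = 1/u = 0.6703
Per-period rate: rΔt = 0.12·1 = 0.12, so R = e^0.12 = 1.1275
Risk-neutral probability p = (e^0.12 − 0.6703)/(1.4918 − 0.6703) = 0.4572/0.8215 = 0.5565
Terminal stock prices: S_u = 216.3, S_d = 97.2
Terminal payoffs (S − K): max(51.31, 0) = 51.31, max(-67.8, 0) = 0
Node 0 (S = 145): V_0 = e^(−0.12)·[0.5565·51.3146 + 0.4435·0.0000] = 25.3279

$25.33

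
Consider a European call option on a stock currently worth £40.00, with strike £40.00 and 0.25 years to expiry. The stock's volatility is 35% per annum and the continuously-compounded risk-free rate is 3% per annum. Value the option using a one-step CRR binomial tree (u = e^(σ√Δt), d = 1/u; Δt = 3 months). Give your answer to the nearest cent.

CRR parameters: u = e^(σ√Δt) = e^(0.35·√0.25) = 1.1912, d = 1/u = 0.8395
Per-period rate: rΔt = 0.03·0.25 = 0.0075, so R = e^0.0075 = 1.0075
Risk-neutral probability p = (e^0.0075 − 0.8395)/(1.1912 − 0.8395) = 0.1681/0.3518 = 0.4778
Terminal stock prices: S_u = 47.65, S_d = 33.58
Terminal payoffs (S − K): max(7.65, 0) = 7.65, max(-6.422, 0) = 0
Node 0 (S = 40): V_0 = e^(−0.0075)·[0.4778·7.6498 + 0.5222·0.0000] = 3.6275

£3.63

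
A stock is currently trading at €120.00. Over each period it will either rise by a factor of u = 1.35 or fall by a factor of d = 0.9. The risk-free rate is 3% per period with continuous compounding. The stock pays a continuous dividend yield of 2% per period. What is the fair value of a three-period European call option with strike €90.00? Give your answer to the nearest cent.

€31.75

Per-period risk-free factor R = e^0.03 = 1.0305; dividend-adjusted growth = e^(0.03−0.02) = 1.0101.
Risk-neutral probability p = (1.0101 − 0.9)/(1.35 − 0.9) = 0.1101/0.4500 = 0.2446
Terminal stock prices: S_uuu = 295.2, S_uud = 196.8, S_udd = 131.2, S_ddd = 87.48
Terminal payoffs (S − K): max(205.2, 0) = 205.2, max(106.8, 0) = 106.8, max(41.22, 0) = 41.22, max(-2.52, 0) = 0
Node uu (S = 218.7): V_uu = e^(−0.03)·[0.2446·205.2450 + 0.7554·106.8300] = 127.0294
Node ud (S = 145.8): V_ud = e^(−0.03)·[0.2446·106.8300 + 0.7554·41.2200] = 55.5729
Node dd (S = 97.2): V_dd = e^(−0.03)·[0.2446·41.2200 + 0.7554·0.0000] = 9.7827
Node u (S = 162): V_u = e^(−0.03)·[0.2446·127.0294 + 0.7554·55.5729] = 70.8891
Node d (S = 108): V_d = e^(−0.03)·[0.2446·55.5729 + 0.7554·9.7827] = 20.3609
Node 0 (S = 120): V_0 = e^(−0.03)·[0.2446·70.8891 + 0.7554·20.3609] = 31.7509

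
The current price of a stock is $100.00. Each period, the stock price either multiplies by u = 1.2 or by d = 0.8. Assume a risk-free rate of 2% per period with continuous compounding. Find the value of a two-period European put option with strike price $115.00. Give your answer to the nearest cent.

Risk-neutral probability p = (e^0.02 − 0.8)/(1.2 − 0.8) = 0.2202/0.4000 = 0.5505
Terminal stock prices: S_uu = 144, S_ud = 96, S_dd = 64
Terminal payoffs (K − S): max(-29, 0) = 0, max(19, 0) = 19, max(51, 0) = 51
Node u (S = 120): V_u = e^(−0.02)·[0.5505·0.0000 + 0.4495·19.0000] = 8.3713
Node d (S = 80): V_d = e^(−0.02)·[0.5505·19.0000 + 0.4495·51.0000] = 32.7228
Node 0 (S = 100): V_0 = e^(−0.02)·[0.5505·8.3713 + 0.4495·32.7228] = 18.9347

$18.93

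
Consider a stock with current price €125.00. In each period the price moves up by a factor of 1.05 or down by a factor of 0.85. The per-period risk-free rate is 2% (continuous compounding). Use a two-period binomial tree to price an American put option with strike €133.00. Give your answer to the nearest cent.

Risk-neutral probability p = (e^0.02 − 0.85)/(1.05 − 0.85) = 0.1702/0.2000 = 0.8510
Terminal stock prices: S_uu = 137.8, S_ud = 111.6, S_dd = 90.31
Terminal payoffs (K − S): max(-4.812, 0) = 0, max(21.44, 0) = 21.44, max(42.69, 0) = 42.69
Node u (S = 131.2): continuation = e^(−0.02)·[0.8510·0.0000 + 0.1490·21.4375] = 3.1308; exercise value = 1.7500 ≤ continuation, so V_u = 3.1308
Node d (S = 106.2): continuation = e^(−0.02)·[0.8510·21.4375 + 0.1490·42.6875] = 24.1164; exercise value = 26.7500 > continuation, so V_d = 26.7500 (exercise)
Node 0 (S = 125): continuation = e^(−0.02)·[0.8510·3.1308 + 0.1490·26.7500] = 6.5182; exercise value = 8.0000 > continuation, so V_0 = 8.0000 (exercise)

€8.00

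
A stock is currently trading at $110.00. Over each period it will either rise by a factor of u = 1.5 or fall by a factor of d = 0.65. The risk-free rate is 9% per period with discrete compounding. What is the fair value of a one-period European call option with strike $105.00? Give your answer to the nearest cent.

$28.49

Risk-neutral probability p = (1 + 0.09 − 0.65)/(1.5 − 0.65) = 0.4400/0.8500 = 0.5176
Terminal stock prices: S_u = 165, S_d = 71.5
Terminal payoffs (S − K): max(60, 0) = 60, max(-33.5, 0) = 0
Node 0 (S = 110): V_0 = 1/1.09·[0.5176·60.0000 + 0.4824·0.0000] = 28.4943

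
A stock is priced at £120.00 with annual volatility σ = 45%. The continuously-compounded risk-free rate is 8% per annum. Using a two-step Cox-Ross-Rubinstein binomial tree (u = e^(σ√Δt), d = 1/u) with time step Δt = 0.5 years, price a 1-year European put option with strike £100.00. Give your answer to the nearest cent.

CRR parameters: u = e^(σ√Δt) = e^(0.45·√0.5) = 1.3746, d = 1/u = 0.7275
Per-period rate: rΔt = 0.08·0.5 = 0.04, so R = e^0.04 = 1.0408
Risk-neutral probability p = (e^0.04 − 0.7275)/(1.3746 − 0.7275) = 0.3134/0.6472 = 0.4842
Terminal stock prices: S_uu = 226.8, S_ud = 120, S_dd = 63.5
Terminal payoffs (K − S): max(-126.8, 0) = 0, max(-20, 0) = 0, max(36.5, 0) = 36.5
Node u (S = 165): V_u = e^(−0.04)·[0.4842·0.0000 + 0.5158·0.0000] = 0.0000
Node d (S = 87.3): V_d = e^(−0.04)·[0.4842·0.0000 + 0.5158·36.4965] = 18.0877
Node 0 (S = 120): V_0 = e^(−0.04)·[0.4842·0.0000 + 0.5158·18.0877] = 8.9643

£8.96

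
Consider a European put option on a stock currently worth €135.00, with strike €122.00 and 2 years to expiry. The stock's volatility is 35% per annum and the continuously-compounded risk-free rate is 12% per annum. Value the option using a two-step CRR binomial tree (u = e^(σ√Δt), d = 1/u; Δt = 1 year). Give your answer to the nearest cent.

€7.20

CRR parameters: u = e^(σ√Δt) = e^(0.35·√1) = 1.4191, d = 1/u = 0.7047
Per-period rate: rΔt = 0.12·1 = 0.12, so R = e^0.12 = 1.1275
Risk-neutral probability p = (e^0.12 − 0.7047)/(1.4191 − 0.7047) = 0.4228/0.7144 = 0.5919
Terminal stock prices: S_uu = 271.9, S_ud = 135, S_dd = 67.04
Terminal payoffs (K − S): max(-149.9, 0) = 0, max(-13, 0) = 0, max(54.96, 0) = 54.96
Node u (S = 191.6): V_u = e^(−0.12)·[0.5919·0.0000 + 0.4081·0.0000] = 0.0000
Node d (S = 95.13): V_d = e^(−0.12)·[0.5919·0.0000 + 0.4081·54.9610] = 19.8955
Node 0 (S = 135): V_0 = e^(−0.12)·[0.5919·0.0000 + 0.4081·19.8955] = 7.2020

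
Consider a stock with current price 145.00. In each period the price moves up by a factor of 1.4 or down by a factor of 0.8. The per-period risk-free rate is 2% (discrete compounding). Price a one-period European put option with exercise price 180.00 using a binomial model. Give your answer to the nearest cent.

39.74

Risk-neutral probability p = (1 + 0.02 − 0.8)/(1.4 − 0.8) = 0.2200/0.6000 = 0.3667
Terminal stock prices: S_u = 203, S_d = 116
Terminal payoffs (K − S): max(-23, 0) = 0, max(64, 0) = 64
Node 0 (S = 145): V_0 = 1/1.02·[0.3667·0.0000 + 0.6333·64.0000] = 39.7386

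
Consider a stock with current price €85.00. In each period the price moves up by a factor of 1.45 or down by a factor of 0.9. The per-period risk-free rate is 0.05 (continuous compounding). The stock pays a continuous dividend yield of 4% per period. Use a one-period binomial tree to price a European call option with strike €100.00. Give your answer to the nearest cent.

Per-period risk-free factor R = e^0.05 = 1.0513; dividend-adjusted growth = e^(0.05−0.04) = 1.0101.
Risk-neutral probability p = (1.0101 − 0.9)/(1.45 − 0.9) = 0.1101/0.5500 = 0.2001
Terminal stock prices: S_u = 123.2, S_d = 76.5
Terminal payoffs (S − K): max(23.25, 0) = 23.25, max(-23.5, 0) = 0
Node 0 (S = 85): V_0 = e^(−0.05)·[0.2001·23.2500 + 0.7999·0.0000] = 4.4252

€4.43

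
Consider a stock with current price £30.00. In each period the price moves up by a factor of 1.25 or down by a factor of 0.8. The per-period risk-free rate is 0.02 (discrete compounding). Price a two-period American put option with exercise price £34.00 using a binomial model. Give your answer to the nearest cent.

Risk-neutral probability p = (1 + 0.02 − 0.8)/(1.25 − 0.8) = 0.2200/0.4500 = 0.4889
Terminal stock prices: S_uu = 46.88, S_ud = 30, S_dd = 19.2
Terminal payoffs (K − S): max(-12.88, 0) = 0, max(4, 0) = 4, max(14.8, 0) = 14.8
Node u (S = 37.5): continuation = 1/1.02·[0.4889·0.0000 + 0.5111·4.0000] = 2.0044; exercise value = 0.0000 ≤ continuation, so V_u = 2.0044
Node d (S = 24): continuation = 1/1.02·[0.4889·4.0000 + 0.5111·14.8000] = 9.3333; exercise value = 10.0000 > continuation, so V_d = 10.0000 (exercise)
Node 0 (S = 30): continuation = 1/1.02·[0.4889·2.0044 + 0.5111·10.0000] = 5.9716; exercise value = 4.0000 ≤ continuation, so V_0 = 5.9716

£5.97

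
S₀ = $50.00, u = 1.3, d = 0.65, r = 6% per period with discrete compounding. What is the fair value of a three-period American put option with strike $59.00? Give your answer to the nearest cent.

Risk-neutral probability p = (1 + 0.06 − 0.65)/(1.3 − 0.65) = 0.4100/0.6500 = 0.6308
Terminal stock prices: S_uuu = 109.9, S_uud = 54.93, S_udd = 27.46, S_ddd = 13.73
Terminal payoffs (K − S): max(-50.85, 0) = 0, max(4.075, 0) = 4.075, max(31.54, 0) = 31.54, max(45.27, 0) = 45.27
Node uu (S = 84.5): continuation = 1/1.06·[0.6308·0.0000 + 0.3692·4.0750] = 1.4194; exercise value = 0.0000 ≤ continuation, so V_uu = 1.4194
Node ud (S = 42.25): continuation = 1/1.06·[0.6308·4.0750 + 0.3692·31.5375] = 13.4104; exercise value = 16.7500 > continuation, so V_ud = 16.7500 (exercise)
Node dd (S = 21.13): continuation = 1/1.06·[0.6308·31.5375 + 0.3692·45.2687] = 34.5354; exercise value = 37.8750 > continuation, so V_dd = 37.8750 (exercise)
Node u (S = 65): continuation = 1/1.06·[0.6308·1.4194 + 0.3692·16.7500] = 6.6792; exercise value = 0.0000 ≤ continuation, so V_u = 6.6792
Node d (S = 32.5): continuation = 1/1.06·[0.6308·16.7500 + 0.3692·37.8750] = 23.1604; exercise value = 26.5000 > continuation, so V_d = 26.5000 (exercise)
Node 0 (S = 50): continuation = 1/1.06·[0.6308·6.6792 + 0.3692·26.5000] = 13.2053; exercise value = 9.0000 ≤ continuation, so V_0 = 13.2053

$13.21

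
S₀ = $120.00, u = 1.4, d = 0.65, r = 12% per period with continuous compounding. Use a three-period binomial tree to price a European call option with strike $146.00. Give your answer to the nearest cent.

$35.12

Risk-neutral probability p = (e^0.12 − 0.65)/(1.4 − 0.65) = 0.4775/0.7500 = 0.6367
Terminal stock prices: S_uuu = 329.3, S_uud = 152.9, S_udd = 70.98, S_ddd = 32.95
Terminal payoffs (S − K): max(183.3, 0) = 183.3, max(6.88, 0) = 6.88, max(-75.02, 0) = 0, max(-113, 0) = 0
Node uu (S = 235.2): V_uu = e^(−0.12)·[0.6367·183.2800 + 0.3633·6.8800] = 105.7096
Node ud (S = 109.2): V_ud = e^(−0.12)·[0.6367·6.8800 + 0.3633·0.0000] = 3.8849
Node dd (S = 50.7): V_dd = e^(−0.12)·[0.6367·0.0000 + 0.3633·0.0000] = 0.0000
Node u (S = 168): V_u = e^(−0.12)·[0.6367·105.7096 + 0.3633·3.8849] = 60.9429
Node d (S = 78): V_d = e^(−0.12)·[0.6367·3.8849 + 0.3633·0.0000] = 2.1937
Node 0 (S = 120): V_0 = e^(−0.12)·[0.6367·60.9429 + 0.3633·2.1937] = 35.1195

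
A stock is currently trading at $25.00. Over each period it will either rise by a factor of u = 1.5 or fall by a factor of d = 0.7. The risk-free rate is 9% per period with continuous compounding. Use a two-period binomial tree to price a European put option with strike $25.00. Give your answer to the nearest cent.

Risk-neutral probability p = (e^0.09 − 0.7)/(1.5 − 0.7) = 0.3942/0.8000 = 0.4927
Terminal stock prices: S_uu = 56.25, S_ud = 26.25, S_dd = 12.25
Terminal payoffs (K − S): max(-31.25, 0) = 0, max(-1.25, 0) = 0, max(12.75, 0) = 12.75
Node u (S = 37.5): V_u = e^(−0.09)·[0.4927·0.0000 + 0.5073·0.0000] = 0.0000
Node d (S = 17.5): V_d = e^(−0.09)·[0.4927·0.0000 + 0.5073·12.7500] = 5.9112
Node 0 (S = 25): V_0 = e^(−0.09)·[0.4927·0.0000 + 0.5073·5.9112] = 2.7405

$2.74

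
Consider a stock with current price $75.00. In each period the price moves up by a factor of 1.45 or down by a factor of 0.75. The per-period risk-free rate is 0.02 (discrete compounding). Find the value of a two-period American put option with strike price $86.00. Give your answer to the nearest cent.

$18.93

Risk-neutral probability p = (1 + 0.02 − 0.75)/(1.45 − 0.75) = 0.2700/0.7000 = 0.3857
Terminal stock prices: S_uu = 157.7, S_ud = 81.56, S_dd = 42.19
Terminal payoffs (K − S): max(-71.69, 0) = 0, max(4.438, 0) = 4.438, max(43.81, 0) = 43.81
Node u (S = 108.8): continuation = 1/1.02·[0.3857·0.0000 + 0.6143·4.4375] = 2.6724; exercise value = 0.0000 ≤ continuation, so V_u = 2.6724
Node d (S = 56.25): continuation = 1/1.02·[0.3857·4.4375 + 0.6143·43.8125] = 28.0637; exercise value = 29.7500 > continuation, so V_d = 29.7500 (exercise)
Node 0 (S = 75): continuation = 1/1.02·[0.3857·2.6724 + 0.6143·29.7500] = 18.9273; exercise value = 11.0000 ≤ continuation, so V_0 = 18.9273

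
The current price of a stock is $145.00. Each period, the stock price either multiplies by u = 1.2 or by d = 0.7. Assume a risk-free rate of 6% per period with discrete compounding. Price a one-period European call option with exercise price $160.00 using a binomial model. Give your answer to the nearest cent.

$9.51

Risk-neutral probability p = (1 + 0.06 − 0.7)/(1.2 − 0.7) = 0.3600/0.5000 = 0.7200
Terminal stock prices: S_u = 174, S_d = 101.5
Terminal payoffs (S − K): max(14, 0) = 14, max(-58.5, 0) = 0
Node 0 (S = 145): V_0 = 1/1.06·[0.7200·14.0000 + 0.2800·0.0000] = 9.5094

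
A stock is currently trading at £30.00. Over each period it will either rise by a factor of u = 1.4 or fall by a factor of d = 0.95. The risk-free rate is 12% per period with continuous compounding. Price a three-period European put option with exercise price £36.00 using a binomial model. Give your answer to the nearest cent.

Risk-neutral probability p = (e^0.12 − 0.95)/(1.4 − 0.95) = 0.1775/0.4500 = 0.3944
Terminal stock prices: S_uuu = 82.32, S_uud = 55.86, S_udd = 37.91, S_ddd = 25.72
Terminal payoffs (K − S): max(-46.32, 0) = 0, max(-19.86, 0) = 0, max(-1.905, 0) = 0, max(10.28, 0) = 10.28
Node uu (S = 58.8): V_uu = e^(−0.12)·[0.3944·0.0000 + 0.6056·0.0000] = 0.0000
Node ud (S = 39.9): V_ud = e^(−0.12)·[0.3944·0.0000 + 0.6056·0.0000] = 0.0000
Node dd (S = 27.07): V_dd = e^(−0.12)·[0.3944·0.0000 + 0.6056·10.2788] = 5.5206
Node u (S = 42): V_u = e^(−0.12)·[0.3944·0.0000 + 0.6056·0.0000] = 0.0000
Node d (S = 28.5): V_d = e^(−0.12)·[0.3944·0.0000 + 0.6056·5.5206] = 2.9650
Node 0 (S = 30): V_0 = e^(−0.12)·[0.3944·0.0000 + 0.6056·2.9650] = 1.5925

£1.59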